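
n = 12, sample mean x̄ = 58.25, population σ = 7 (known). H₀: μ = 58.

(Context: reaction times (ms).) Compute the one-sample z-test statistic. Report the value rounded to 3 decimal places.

test statistic = 0.124

SE = σ/√n = 7/√12 = 2.0207
z = (x̄−μ₀)/SE = (58.25−58)/2.0207 = 0.1237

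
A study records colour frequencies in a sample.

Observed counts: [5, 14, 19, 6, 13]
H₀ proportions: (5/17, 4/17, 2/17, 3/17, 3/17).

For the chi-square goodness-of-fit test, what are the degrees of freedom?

df = k − 1 = 5 − 1 = 4

degrees of freedom = 4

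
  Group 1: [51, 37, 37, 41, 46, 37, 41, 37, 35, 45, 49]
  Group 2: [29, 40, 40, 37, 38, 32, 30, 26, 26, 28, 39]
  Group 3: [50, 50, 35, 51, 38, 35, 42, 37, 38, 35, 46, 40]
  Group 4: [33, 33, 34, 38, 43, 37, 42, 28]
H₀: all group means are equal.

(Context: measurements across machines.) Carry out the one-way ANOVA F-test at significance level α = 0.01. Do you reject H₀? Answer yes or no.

reject H₀: yes

Group means [41.45, 33.18, 41.42, 36.00], grand mean 38.238
SSB = Σnᵢ(x̄ᵢ−x̄)² = 556.339; SSW = ΣΣ(x−x̄ᵢ)² = 1231.280
MSB = 556.339/3 = 185.4462; MSW = 1231.280/38 = 32.4021
F = MSB/MSW = 5.7233
df = (3, 38)
p-value (upper-tail) = 0.00247
At α=0.01: p < α → reject H₀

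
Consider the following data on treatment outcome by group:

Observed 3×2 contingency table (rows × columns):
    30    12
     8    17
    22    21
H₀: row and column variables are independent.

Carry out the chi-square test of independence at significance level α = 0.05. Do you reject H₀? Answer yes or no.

Row totals [42, 25, 43], col totals [60, 50], n=110
χ² = (30−22.91)²/22.91 + (12−19.09)²/19.09 + (8−13.64)²/13.64 + (17−11.36)²/11.36 + (22−23.45)²/23.45 + (21−19.55)²/19.55 = 10.1524
df = 2
p-value (upper-tail) = 0.00624
At α=0.05: p < α → reject H₀

reject H₀: yes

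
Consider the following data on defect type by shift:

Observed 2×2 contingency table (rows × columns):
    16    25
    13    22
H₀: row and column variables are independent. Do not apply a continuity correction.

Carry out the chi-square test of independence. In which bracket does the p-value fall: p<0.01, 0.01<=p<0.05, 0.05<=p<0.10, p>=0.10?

p-value bracket: p>=0.10

Row totals [41, 35], col totals [29, 47], n=76
χ² = (16−15.64)²/15.64 + (25−25.36)²/25.36 + (13−13.36)²/13.36 + (22−21.64)²/21.64 = 0.0283
df = 1
p-value (upper-tail) = 0.86634
→ bracket: p>=0.10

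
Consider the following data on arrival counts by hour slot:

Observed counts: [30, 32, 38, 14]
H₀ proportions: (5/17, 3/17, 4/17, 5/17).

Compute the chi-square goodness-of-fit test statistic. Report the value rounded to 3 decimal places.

n = 114; E_i = n·p_i = [33.53, 20.12, 26.82, 33.53]
χ² = (30−33.53)²/33.53 + (32−20.12)²/20.12 + (38−26.82)²/26.82 + (14−33.53)²/33.53 = 23.4216
df = 3

test statistic = 23.422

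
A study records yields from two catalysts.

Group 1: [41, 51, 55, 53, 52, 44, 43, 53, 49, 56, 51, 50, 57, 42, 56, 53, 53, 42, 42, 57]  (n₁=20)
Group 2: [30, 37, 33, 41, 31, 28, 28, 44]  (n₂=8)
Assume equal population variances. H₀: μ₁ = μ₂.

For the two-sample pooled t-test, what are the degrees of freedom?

df = n₁ + n₂ − 2 = 20 + 8 − 2 = 26

degrees of freedom = 26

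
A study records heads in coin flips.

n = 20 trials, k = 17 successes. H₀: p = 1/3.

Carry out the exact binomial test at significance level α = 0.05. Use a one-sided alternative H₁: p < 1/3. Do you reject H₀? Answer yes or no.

Exact binomial: n=20, k=17, p₀=1/3=0.3333
P(X≤17) from Σ C(n,i)·p₀^i·(1−p₀)^(n−i)
p-value (one-sided, H₁ less) = 1.00000
At α=0.05: p ≥ α → fail to reject H₀

reject H₀: no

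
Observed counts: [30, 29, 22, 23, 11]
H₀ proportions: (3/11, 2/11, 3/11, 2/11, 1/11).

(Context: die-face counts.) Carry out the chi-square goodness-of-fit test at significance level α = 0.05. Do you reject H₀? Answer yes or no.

reject H₀: no

n = 115; E_i = n·p_i = [31.36, 20.91, 31.36, 20.91, 10.45]
χ² = (30−31.36)²/31.36 + (29−20.91)²/20.91 + (22−31.36)²/31.36 + (23−20.91)²/20.91 + (11−10.45)²/10.45 = 6.2232
df = 4
p-value (upper-tail) = 0.18309
At α=0.05: p ≥ α → fail to reject H₀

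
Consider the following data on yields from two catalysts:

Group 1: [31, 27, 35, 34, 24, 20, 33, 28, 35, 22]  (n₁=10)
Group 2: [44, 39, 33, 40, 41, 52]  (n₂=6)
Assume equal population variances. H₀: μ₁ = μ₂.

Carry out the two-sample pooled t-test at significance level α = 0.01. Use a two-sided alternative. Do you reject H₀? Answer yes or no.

reject H₀: yes

x̄₁=28.900, s₁=5.547, n₁=10
x̄₂=41.500, s₂=6.285, n₂=6
s_p² = [9·5.547² + 5·6.285²]/14 = 33.8857
SE = √(s_p²·(1/10+1/6)) = 3.0060
t = (28.900−41.500)/3.0060 = -4.1916
df = 14
p-value (two-sided) = 0.00091
At α=0.01: p < α → reject H₀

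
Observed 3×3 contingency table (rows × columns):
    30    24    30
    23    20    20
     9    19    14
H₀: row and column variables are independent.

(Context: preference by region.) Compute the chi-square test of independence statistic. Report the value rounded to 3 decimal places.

Row totals [84, 63, 42], col totals [62, 63, 64], n=189
χ² = (30−27.56)²/27.56 + (24−28.00)²/28.00 + (30−28.44)²/28.44 + (23−20.67)²/20.67 + (20−21.00)²/21.00 + (20−21.33)²/21.33 + (9−13.78)²/13.78 + (19−14.00)²/14.00 + (14−14.22)²/14.22 = 4.7137
df = 4

test statistic = 4.714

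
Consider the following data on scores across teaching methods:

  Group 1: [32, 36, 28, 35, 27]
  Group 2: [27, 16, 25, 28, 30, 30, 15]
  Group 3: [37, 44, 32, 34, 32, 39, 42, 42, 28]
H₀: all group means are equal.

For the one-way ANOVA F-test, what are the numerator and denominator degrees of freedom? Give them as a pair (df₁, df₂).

k = 3 groups, N = 21 total
df = (k−1, N−k) = (3−1, 21−3) = (2, 18)

degrees of freedom = [2, 18]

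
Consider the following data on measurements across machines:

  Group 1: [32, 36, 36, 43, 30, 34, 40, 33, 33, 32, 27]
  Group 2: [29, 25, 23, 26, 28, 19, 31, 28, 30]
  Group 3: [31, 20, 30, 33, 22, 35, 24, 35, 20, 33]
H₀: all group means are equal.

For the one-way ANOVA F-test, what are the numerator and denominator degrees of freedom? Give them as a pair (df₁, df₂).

degrees of freedom = [2, 27]

k = 3 groups, N = 30 total
df = (k−1, N−k) = (3−1, 30−3) = (2, 27)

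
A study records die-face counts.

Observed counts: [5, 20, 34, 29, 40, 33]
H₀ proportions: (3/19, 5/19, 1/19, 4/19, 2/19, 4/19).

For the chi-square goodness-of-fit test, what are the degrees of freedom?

degrees of freedom = 5

df = k − 1 = 6 − 1 = 5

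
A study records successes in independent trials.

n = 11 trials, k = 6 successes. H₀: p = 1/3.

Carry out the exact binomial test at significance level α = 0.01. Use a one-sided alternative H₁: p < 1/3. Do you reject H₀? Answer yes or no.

reject H₀: no

Exact binomial: n=11, k=6, p₀=1/3=0.3333
P(X≤6) from Σ C(n,i)·p₀^i·(1−p₀)^(n−i)
p-value (one-sided, H₁ less) = 0.96137
At α=0.01: p ≥ α → fail to reject H₀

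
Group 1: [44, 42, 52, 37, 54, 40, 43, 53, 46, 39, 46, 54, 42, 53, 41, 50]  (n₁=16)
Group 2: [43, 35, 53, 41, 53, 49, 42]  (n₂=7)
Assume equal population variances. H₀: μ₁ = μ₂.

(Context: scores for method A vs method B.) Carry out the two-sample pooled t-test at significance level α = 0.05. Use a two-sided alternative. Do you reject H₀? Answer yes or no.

reject H₀: no

x̄₁=46.000, s₁=5.854, n₁=16
x̄₂=45.143, s₂=6.744, n₂=7
s_p² = [15·5.854² + 6·6.744²]/21 = 37.4694
SE = √(s_p²·(1/16+1/7)) = 2.7739
t = (46.000−45.143)/2.7739 = 0.3090
df = 21
p-value (two-sided) = 0.76037
At α=0.05: p ≥ α → fail to reject H₀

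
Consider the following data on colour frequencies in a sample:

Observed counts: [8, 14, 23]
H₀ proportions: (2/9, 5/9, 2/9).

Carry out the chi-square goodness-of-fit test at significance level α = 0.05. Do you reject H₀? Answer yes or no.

n = 45; E_i = n·p_i = [10.00, 25.00, 10.00]
χ² = (8−10.00)²/10.00 + (14−25.00)²/25.00 + (23−10.00)²/10.00 = 22.1400
df = 2
p-value (upper-tail) = 0.00002
At α=0.05: p < α → reject H₀

reject H₀: yes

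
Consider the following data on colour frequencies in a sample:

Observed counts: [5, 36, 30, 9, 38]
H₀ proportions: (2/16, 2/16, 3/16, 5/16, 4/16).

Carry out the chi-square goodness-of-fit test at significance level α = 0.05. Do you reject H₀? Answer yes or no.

reject H₀: yes

n = 118; E_i = n·p_i = [14.75, 14.75, 22.12, 36.88, 29.50]
χ² = (5−14.75)²/14.75 + (36−14.75)²/14.75 + (30−22.12)²/22.12 + (9−36.88)²/36.88 + (38−29.50)²/29.50 = 63.3831
df = 4
p-value (upper-tail) = 0.00000
At α=0.05: p < α → reject H₀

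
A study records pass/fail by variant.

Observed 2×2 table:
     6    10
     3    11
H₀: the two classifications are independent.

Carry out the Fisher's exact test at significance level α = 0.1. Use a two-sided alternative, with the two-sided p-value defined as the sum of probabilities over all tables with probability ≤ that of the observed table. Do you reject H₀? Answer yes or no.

Margins: r₁=16, r₂=14, c₁=9, c₂=21, n=30
p_obs = C(16,6)·C(14,3)/C(30,9); sum pmf over tables with pmf ≤ p_obs
p-value (two-sided) = 0.43972
At α=0.1: p ≥ α → fail to reject H₀

reject H₀: no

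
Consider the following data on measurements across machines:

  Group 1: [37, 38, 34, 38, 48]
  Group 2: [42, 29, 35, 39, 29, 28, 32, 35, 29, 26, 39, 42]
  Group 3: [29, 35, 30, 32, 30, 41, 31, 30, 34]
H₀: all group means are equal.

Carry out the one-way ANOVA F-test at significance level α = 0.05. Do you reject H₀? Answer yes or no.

reject H₀: no

Group means [39.00, 33.75, 32.44], grand mean 34.308
SSB = Σnᵢ(x̄ᵢ−x̄)² = 145.066; SSW = ΣΣ(x−x̄ᵢ)² = 584.472
MSB = 145.066/2 = 72.5331; MSW = 584.472/23 = 25.4118
F = MSB/MSW = 2.8543
df = (2, 23)
p-value (upper-tail) = 0.07811
At α=0.05: p ≥ α → fail to reject H₀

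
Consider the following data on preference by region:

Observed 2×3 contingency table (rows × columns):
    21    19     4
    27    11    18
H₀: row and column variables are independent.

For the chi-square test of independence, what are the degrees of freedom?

degrees of freedom = 2

df = (r−1)(c−1) = (2−1)·(3−1) = 2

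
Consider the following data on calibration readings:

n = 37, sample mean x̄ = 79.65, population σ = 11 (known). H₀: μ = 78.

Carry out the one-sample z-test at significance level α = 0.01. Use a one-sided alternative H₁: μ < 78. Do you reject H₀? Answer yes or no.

reject H₀: no

SE = σ/√n = 11/√37 = 1.8084
z = (x̄−μ₀)/SE = (79.65−78)/1.8084 = 0.9124
p-value (one-sided, H₁ less) = 0.81922
At α=0.01: p ≥ α → fail to reject H₀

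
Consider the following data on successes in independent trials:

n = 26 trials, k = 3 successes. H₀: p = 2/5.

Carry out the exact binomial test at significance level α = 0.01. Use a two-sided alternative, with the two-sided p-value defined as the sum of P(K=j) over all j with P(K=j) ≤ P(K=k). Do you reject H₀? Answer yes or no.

reject H₀: yes

Exact binomial: n=26, k=3, p₀=2/5=0.4000
P(X=j) = C(n,j)·p₀^j·(1−p₀)^(n−j); p = Σ P(X=j) over j with P(X=j) ≤ P(X=3)
p-value (two-sided) = 0.00224
At α=0.01: p < α → reject H₀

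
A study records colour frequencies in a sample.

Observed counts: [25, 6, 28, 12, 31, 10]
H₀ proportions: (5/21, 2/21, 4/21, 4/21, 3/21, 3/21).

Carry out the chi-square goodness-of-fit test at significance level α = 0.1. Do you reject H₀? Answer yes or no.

reject H₀: yes

n = 112; E_i = n·p_i = [26.67, 10.67, 21.33, 21.33, 16.00, 16.00]
χ² = (25−26.67)²/26.67 + (6−10.67)²/10.67 + (28−21.33)²/21.33 + (12−21.33)²/21.33 + (31−16.00)²/16.00 + (10−16.00)²/16.00 = 24.6250
df = 5
p-value (upper-tail) = 0.00016
At α=0.1: p < α → reject H₀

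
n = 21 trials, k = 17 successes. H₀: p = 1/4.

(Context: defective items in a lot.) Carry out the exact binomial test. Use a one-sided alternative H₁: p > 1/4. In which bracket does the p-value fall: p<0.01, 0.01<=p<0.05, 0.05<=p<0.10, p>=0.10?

p-value bracket: p<0.01

Exact binomial: n=21, k=17, p₀=1/4=0.2500
P(X≥17) from Σ C(n,i)·p₀^i·(1−p₀)^(n−i)
p-value (one-sided, H₁ greater) = 0.00000
→ bracket: p<0.01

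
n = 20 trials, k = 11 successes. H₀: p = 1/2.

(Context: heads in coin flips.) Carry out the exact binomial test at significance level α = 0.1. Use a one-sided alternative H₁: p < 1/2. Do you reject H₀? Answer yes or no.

Exact binomial: n=20, k=11, p₀=1/2=0.5000
P(X≤11) from Σ C(n,i)·p₀^i·(1−p₀)^(n−i)
p-value (one-sided, H₁ less) = 0.74828
At α=0.1: p ≥ α → fail to reject H₀

reject H₀: no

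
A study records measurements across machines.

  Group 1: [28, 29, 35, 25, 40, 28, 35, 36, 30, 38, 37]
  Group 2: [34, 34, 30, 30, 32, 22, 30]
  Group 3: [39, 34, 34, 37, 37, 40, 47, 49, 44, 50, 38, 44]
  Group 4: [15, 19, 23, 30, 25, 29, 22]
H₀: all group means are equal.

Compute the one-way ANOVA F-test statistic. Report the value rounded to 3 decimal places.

test statistic = 19.178

Group means [32.82, 30.29, 41.08, 23.29], grand mean 33.216
SSB = Σnᵢ(x̄ᵢ−x̄)² = 1494.860; SSW = ΣΣ(x−x̄ᵢ)² = 857.410
MSB = 1494.860/3 = 498.2867; MSW = 857.410/33 = 25.9821
F = MSB/MSW = 19.1781
df = (3, 33)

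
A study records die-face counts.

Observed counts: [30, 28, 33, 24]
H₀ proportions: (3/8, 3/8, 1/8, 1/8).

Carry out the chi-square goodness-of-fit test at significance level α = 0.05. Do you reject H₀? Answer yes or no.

reject H₀: yes

n = 115; E_i = n·p_i = [43.12, 43.12, 14.38, 14.38]
χ² = (30−43.12)²/43.12 + (28−43.12)²/43.12 + (33−14.38)²/14.38 + (24−14.38)²/14.38 = 39.8754
df = 3
p-value (upper-tail) = 0.00000
At α=0.05: p < α → reject H₀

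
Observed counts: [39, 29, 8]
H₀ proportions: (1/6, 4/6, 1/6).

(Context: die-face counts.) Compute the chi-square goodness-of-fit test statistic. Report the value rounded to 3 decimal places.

test statistic = 65.730

n = 76; E_i = n·p_i = [12.67, 50.67, 12.67]
χ² = (39−12.67)²/12.67 + (29−50.67)²/50.67 + (8−12.67)²/12.67 = 65.7303
df = 2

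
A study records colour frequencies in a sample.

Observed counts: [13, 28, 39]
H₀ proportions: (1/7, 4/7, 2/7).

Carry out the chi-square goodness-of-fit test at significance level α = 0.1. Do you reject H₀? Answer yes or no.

n = 80; E_i = n·p_i = [11.43, 45.71, 22.86]
χ² = (13−11.43)²/11.43 + (28−45.71)²/45.71 + (39−22.86)²/22.86 = 18.4813
df = 2
p-value (upper-tail) = 0.00010
At α=0.1: p < α → reject H₀

reject H₀: yes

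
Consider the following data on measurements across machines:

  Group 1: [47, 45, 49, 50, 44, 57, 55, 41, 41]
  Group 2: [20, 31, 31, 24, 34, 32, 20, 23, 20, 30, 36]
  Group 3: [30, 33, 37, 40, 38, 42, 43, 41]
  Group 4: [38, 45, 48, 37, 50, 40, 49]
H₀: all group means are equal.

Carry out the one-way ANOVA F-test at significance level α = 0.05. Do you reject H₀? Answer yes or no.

reject H₀: yes

Group means [47.67, 27.36, 38.00, 43.86], grand mean 38.314
SSB = Σnᵢ(x̄ᵢ−x̄)² = 2322.140; SSW = ΣΣ(x−x̄ᵢ)² = 947.403
MSB = 2322.140/3 = 774.0468; MSW = 947.403/31 = 30.5614
F = MSB/MSW = 25.3276
df = (3, 31)
p-value (upper-tail) = 0.00000
At α=0.05: p < α → reject H₀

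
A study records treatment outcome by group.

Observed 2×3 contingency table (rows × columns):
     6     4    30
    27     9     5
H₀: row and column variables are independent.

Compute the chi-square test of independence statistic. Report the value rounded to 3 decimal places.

Row totals [40, 41], col totals [33, 13, 35], n=81
χ² = (6−16.30)²/16.30 + (4−6.42)²/6.42 + (30−17.28)²/17.28 + (27−16.70)²/16.70 + (9−6.58)²/6.58 + (5−17.72)²/17.72 = 33.1366
df = 2

test statistic = 33.137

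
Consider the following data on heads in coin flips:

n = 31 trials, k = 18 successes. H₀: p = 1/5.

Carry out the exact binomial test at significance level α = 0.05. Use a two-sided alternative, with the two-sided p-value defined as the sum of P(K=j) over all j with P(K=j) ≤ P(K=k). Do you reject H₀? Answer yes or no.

Exact binomial: n=31, k=18, p₀=1/5=0.2000
P(X=j) = C(n,j)·p₀^j·(1−p₀)^(n−j); p = Σ P(X=j) over j with P(X=j) ≤ P(X=18)
p-value (two-sided) = 0.00000
At α=0.05: p < α → reject H₀

reject H₀: yes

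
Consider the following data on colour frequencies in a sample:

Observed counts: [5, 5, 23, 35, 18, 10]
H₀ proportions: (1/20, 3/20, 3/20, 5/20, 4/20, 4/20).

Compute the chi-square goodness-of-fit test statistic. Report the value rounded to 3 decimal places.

n = 96; E_i = n·p_i = [4.80, 14.40, 14.40, 24.00, 19.20, 19.20]
χ² = (5−4.80)²/4.80 + (5−14.40)²/14.40 + (23−14.40)²/14.40 + (35−24.00)²/24.00 + (18−19.20)²/19.20 + (10−19.20)²/19.20 = 20.8056
df = 5

test statistic = 20.806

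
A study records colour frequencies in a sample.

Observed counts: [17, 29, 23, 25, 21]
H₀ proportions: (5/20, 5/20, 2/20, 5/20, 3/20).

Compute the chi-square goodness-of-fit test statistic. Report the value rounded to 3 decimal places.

n = 115; E_i = n·p_i = [28.75, 28.75, 11.50, 28.75, 17.25]
χ² = (17−28.75)²/28.75 + (29−28.75)²/28.75 + (23−11.50)²/11.50 + (25−28.75)²/28.75 + (21−17.25)²/17.25 = 17.6087
df = 4

test statistic = 17.609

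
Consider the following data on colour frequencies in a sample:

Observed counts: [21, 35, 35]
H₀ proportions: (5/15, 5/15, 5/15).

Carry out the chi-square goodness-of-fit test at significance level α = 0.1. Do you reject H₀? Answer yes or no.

n = 91; E_i = n·p_i = [30.33, 30.33, 30.33]
χ² = (21−30.33)²/30.33 + (35−30.33)²/30.33 + (35−30.33)²/30.33 = 4.3077
df = 2
p-value (upper-tail) = 0.11604
At α=0.1: p ≥ α → fail to reject H₀

reject H₀: no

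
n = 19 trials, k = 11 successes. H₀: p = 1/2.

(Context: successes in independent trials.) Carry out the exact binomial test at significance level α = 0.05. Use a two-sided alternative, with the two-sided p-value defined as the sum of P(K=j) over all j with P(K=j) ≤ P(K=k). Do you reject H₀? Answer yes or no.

reject H₀: no

Exact binomial: n=19, k=11, p₀=1/2=0.5000
P(X=j) = C(n,j)·p₀^j·(1−p₀)^(n−j); p = Σ P(X=j) over j with P(X=j) ≤ P(X=11)
p-value (two-sided) = 0.64761
At α=0.05: p ≥ α → fail to reject H₀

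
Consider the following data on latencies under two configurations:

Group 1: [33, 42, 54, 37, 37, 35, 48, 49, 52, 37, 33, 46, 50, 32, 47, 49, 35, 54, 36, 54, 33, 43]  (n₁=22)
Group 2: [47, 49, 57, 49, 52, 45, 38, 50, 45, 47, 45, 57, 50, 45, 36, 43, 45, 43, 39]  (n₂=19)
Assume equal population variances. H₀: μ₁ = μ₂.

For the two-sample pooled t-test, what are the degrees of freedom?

df = n₁ + n₂ − 2 = 22 + 19 − 2 = 39

degrees of freedom = 39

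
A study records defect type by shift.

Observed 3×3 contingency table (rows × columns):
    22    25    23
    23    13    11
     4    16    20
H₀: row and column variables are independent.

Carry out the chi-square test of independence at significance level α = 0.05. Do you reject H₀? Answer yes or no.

Row totals [70, 47, 40], col totals [49, 54, 54], n=157
χ² = (22−21.85)²/21.85 + (25−24.08)²/24.08 + (23−24.08)²/24.08 + (23−14.67)²/14.67 + (13−16.17)²/16.17 + (11−16.17)²/16.17 + (4−12.48)²/12.48 + (16−13.76)²/13.76 + (20−13.76)²/13.76 = 16.0500
df = 4
p-value (upper-tail) = 0.00295
At α=0.05: p < α → reject H₀

reject H₀: yes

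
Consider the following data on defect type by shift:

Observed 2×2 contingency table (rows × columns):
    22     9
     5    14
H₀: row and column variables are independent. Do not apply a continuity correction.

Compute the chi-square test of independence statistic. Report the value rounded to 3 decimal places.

Row totals [31, 19], col totals [27, 23], n=50
χ² = (22−16.74)²/16.74 + (9−14.26)²/14.26 + (5−10.26)²/10.26 + (14−8.74)²/8.74 = 9.4553
df = 1

test statistic = 9.455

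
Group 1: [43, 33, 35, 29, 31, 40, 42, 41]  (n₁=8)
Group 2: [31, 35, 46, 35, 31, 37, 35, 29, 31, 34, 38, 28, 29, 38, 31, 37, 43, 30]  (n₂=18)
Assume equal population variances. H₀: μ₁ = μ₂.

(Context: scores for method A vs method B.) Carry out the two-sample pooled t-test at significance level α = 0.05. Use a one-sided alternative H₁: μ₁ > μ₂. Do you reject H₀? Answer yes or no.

reject H₀: no

x̄₁=36.750, s₁=5.418, n₁=8
x̄₂=34.333, s₂=4.935, n₂=18
s_p² = [7·5.418² + 17·4.935²]/24 = 25.8125
SE = √(s_p²·(1/8+1/18)) = 2.1588
t = (36.750−34.333)/2.1588 = 1.1194
df = 24
p-value (one-sided, H₁ greater) = 0.13702
At α=0.05: p ≥ α → fail to reject H₀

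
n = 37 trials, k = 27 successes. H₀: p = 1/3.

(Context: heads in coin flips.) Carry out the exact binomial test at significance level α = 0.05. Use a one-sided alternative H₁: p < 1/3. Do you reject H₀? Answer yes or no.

reject H₀: no

Exact binomial: n=37, k=27, p₀=1/3=0.3333
P(X≤27) from Σ C(n,i)·p₀^i·(1−p₀)^(n−i)
p-value (one-sided, H₁ less) = 1.00000
At α=0.05: p ≥ α → fail to reject H₀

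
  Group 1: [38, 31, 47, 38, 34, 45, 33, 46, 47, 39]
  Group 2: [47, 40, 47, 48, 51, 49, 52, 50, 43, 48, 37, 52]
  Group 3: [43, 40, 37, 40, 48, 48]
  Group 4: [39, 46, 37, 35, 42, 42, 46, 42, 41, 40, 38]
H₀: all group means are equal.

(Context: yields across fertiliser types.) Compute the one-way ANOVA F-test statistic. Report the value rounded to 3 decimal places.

test statistic = 5.079

Group means [39.80, 47.00, 42.67, 40.73], grand mean 42.718
SSB = Σnᵢ(x̄ᵢ−x̄)² = 348.782; SSW = ΣΣ(x−x̄ᵢ)² = 801.115
MSB = 348.782/3 = 116.2608; MSW = 801.115/35 = 22.8890
F = MSB/MSW = 5.0793
df = (3, 35)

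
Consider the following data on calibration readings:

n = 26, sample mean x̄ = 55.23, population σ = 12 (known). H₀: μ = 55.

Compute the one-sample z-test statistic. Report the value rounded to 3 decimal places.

test statistic = 0.098

SE = σ/√n = 12/√26 = 2.3534
z = (x̄−μ₀)/SE = (55.23−55)/2.3534 = 0.0977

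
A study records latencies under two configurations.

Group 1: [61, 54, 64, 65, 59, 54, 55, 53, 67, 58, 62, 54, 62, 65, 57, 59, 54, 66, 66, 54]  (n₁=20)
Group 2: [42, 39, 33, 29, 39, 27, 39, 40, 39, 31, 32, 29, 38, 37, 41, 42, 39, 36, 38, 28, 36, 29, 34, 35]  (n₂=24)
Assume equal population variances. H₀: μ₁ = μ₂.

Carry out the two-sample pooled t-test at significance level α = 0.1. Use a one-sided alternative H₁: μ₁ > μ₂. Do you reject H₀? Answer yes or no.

x̄₁=59.450, s₁=4.915, n₁=20
x̄₂=35.500, s₂=4.700, n₂=24
s_p² = [19·4.915² + 23·4.700²]/42 = 23.0226
SE = √(s_p²·(1/20+1/24)) = 1.4527
t = (59.450−35.500)/1.4527 = 16.4863
df = 42
p-value (one-sided, H₁ greater) = 0.00000
At α=0.1: p < α → reject H₀

reject H₀: yes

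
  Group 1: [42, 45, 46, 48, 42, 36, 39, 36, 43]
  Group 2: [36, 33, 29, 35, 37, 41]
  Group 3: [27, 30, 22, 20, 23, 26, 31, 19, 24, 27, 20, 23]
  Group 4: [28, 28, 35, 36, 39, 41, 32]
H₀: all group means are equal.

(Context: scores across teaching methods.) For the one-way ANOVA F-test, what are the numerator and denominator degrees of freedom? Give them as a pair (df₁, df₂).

degrees of freedom = [3, 30]

k = 4 groups, N = 34 total
df = (k−1, N−k) = (4−1, 34−4) = (3, 30)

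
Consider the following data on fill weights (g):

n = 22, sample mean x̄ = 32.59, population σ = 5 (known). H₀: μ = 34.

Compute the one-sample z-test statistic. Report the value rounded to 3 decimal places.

SE = σ/√n = 5/√22 = 1.0660
z = (x̄−μ₀)/SE = (32.59−34)/1.0660 = -1.3227

test statistic = -1.323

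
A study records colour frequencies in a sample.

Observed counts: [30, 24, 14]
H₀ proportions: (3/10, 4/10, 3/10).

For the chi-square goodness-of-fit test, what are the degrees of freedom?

degrees of freedom = 2

df = k − 1 = 3 − 1 = 2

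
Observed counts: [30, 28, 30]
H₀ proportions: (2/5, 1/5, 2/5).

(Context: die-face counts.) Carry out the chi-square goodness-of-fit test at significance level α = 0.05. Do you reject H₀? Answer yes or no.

n = 88; E_i = n·p_i = [35.20, 17.60, 35.20]
χ² = (30−35.20)²/35.20 + (28−17.60)²/17.60 + (30−35.20)²/35.20 = 7.6818
df = 2
p-value (upper-tail) = 0.02147
At α=0.05: p < α → reject H₀

reject H₀: yes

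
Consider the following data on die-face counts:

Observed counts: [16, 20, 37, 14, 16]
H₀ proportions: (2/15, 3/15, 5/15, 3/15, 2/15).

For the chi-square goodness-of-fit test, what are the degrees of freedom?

df = k − 1 = 5 − 1 = 4

degrees of freedom = 4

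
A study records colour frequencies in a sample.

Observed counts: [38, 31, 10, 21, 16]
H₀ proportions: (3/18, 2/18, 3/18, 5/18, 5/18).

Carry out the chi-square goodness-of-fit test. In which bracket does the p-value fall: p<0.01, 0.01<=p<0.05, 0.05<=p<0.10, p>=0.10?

n = 116; E_i = n·p_i = [19.33, 12.89, 19.33, 32.22, 32.22]
χ² = (38−19.33)²/19.33 + (31−12.89)²/12.89 + (10−19.33)²/19.33 + (21−32.22)²/32.22 + (16−32.22)²/32.22 = 60.0534
df = 4
p-value (upper-tail) = 0.00000
→ bracket: p<0.01

p-value bracket: p<0.01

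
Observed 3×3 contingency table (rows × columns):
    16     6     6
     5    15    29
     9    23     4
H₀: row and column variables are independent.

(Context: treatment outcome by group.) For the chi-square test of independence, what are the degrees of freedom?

df = (r−1)(c−1) = (3−1)·(3−1) = 4

degrees of freedom = 4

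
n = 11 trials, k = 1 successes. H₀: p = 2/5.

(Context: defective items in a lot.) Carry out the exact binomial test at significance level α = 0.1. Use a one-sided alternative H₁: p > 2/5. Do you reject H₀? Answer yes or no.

Exact binomial: n=11, k=1, p₀=2/5=0.4000
P(X≥1) from Σ C(n,i)·p₀^i·(1−p₀)^(n−i)
p-value (one-sided, H₁ greater) = 0.99637
At α=0.1: p ≥ α → fail to reject H₀

reject H₀: no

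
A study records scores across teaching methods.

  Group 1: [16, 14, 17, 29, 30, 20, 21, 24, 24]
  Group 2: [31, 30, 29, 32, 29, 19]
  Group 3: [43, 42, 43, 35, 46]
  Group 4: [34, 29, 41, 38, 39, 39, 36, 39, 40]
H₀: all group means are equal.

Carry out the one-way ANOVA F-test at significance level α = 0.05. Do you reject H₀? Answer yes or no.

Group means [21.67, 28.33, 41.80, 37.22], grand mean 31.345
SSB = Σnᵢ(x̄ᵢ−x̄)² = 1754.863; SSW = ΣΣ(x−x̄ᵢ)² = 539.689
MSB = 1754.863/3 = 584.9543; MSW = 539.689/25 = 21.5876
F = MSB/MSW = 27.0968
df = (3, 25)
p-value (upper-tail) = 0.00000
At α=0.05: p < α → reject H₀

reject H₀: yes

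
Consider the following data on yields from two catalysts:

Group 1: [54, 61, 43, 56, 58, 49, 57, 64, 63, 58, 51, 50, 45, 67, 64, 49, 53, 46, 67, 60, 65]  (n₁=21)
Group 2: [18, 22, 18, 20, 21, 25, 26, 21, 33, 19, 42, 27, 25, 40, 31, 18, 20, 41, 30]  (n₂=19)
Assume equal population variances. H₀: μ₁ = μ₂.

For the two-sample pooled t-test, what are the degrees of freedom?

df = n₁ + n₂ − 2 = 21 + 19 − 2 = 38

degrees of freedom = 38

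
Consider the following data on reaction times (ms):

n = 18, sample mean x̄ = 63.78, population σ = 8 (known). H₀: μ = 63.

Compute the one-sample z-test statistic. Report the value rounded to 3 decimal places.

SE = σ/√n = 8/√18 = 1.8856
z = (x̄−μ₀)/SE = (63.78−63)/1.8856 = 0.4137

test statistic = 0.414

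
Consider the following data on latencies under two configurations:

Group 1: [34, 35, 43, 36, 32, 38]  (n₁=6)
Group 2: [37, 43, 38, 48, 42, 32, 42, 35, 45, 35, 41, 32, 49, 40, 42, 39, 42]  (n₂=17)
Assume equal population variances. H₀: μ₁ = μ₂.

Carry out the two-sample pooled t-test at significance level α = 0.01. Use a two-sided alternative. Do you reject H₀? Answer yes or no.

x̄₁=36.333, s₁=3.830, n₁=6
x̄₂=40.118, s₂=4.923, n₂=17
s_p² = [5·3.830² + 16·4.923²]/21 = 21.9570
SE = √(s_p²·(1/6+1/17)) = 2.2251
t = (36.333−40.118)/2.2251 = -1.7007
df = 21
p-value (two-sided) = 0.10376
At α=0.01: p ≥ α → fail to reject H₀

reject H₀: no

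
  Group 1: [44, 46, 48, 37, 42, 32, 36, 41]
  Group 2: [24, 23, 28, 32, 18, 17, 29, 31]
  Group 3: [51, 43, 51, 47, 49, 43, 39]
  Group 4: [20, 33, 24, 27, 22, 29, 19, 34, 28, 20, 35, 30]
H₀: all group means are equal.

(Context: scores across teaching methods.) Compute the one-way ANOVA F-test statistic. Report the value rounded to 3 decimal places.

test statistic = 29.608

Group means [40.75, 25.25, 46.14, 26.75], grand mean 33.486
SSB = Σnᵢ(x̄ᵢ−x̄)² = 2630.636; SSW = ΣΣ(x−x̄ᵢ)² = 918.107
MSB = 2630.636/3 = 876.8786; MSW = 918.107/31 = 29.6164
F = MSB/MSW = 29.6079
df = (3, 31)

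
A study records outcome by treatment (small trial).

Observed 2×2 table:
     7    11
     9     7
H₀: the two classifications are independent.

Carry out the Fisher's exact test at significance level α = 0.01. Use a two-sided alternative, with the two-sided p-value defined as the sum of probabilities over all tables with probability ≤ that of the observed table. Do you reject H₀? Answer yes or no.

Margins: r₁=18, r₂=16, c₁=16, c₂=18, n=34
p_obs = C(18,7)·C(16,9)/C(34,16); sum pmf over tables with pmf ≤ p_obs
p-value (two-sided) = 0.49211
At α=0.01: p ≥ α → fail to reject H₀

reject H₀: no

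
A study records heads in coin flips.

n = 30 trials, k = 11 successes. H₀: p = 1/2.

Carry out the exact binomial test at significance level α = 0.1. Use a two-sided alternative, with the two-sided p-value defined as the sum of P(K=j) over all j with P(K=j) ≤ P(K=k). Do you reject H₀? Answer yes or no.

reject H₀: no

Exact binomial: n=30, k=11, p₀=1/2=0.5000
P(X=j) = C(n,j)·p₀^j·(1−p₀)^(n−j); p = Σ P(X=j) over j with P(X=j) ≤ P(X=11)
p-value (two-sided) = 0.20049
At α=0.1: p ≥ α → fail to reject H₀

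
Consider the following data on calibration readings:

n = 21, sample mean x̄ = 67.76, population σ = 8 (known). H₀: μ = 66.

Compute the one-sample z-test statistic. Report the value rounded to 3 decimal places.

test statistic = 1.008

SE = σ/√n = 8/√21 = 1.7457
z = (x̄−μ₀)/SE = (67.76−66)/1.7457 = 1.0082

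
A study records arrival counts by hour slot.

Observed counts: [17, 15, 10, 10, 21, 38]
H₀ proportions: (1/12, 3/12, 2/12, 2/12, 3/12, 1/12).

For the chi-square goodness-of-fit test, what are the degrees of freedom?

degrees of freedom = 5

df = k − 1 = 6 − 1 = 5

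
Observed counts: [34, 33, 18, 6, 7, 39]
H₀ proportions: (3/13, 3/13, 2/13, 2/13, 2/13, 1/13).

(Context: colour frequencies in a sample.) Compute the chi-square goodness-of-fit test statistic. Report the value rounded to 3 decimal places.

n = 137; E_i = n·p_i = [31.62, 31.62, 21.08, 21.08, 21.08, 10.54]
χ² = (34−31.62)²/31.62 + (33−31.62)²/31.62 + (18−21.08)²/21.08 + (6−21.08)²/21.08 + (7−21.08)²/21.08 + (39−10.54)²/10.54 = 97.7433
df = 5

test statistic = 97.743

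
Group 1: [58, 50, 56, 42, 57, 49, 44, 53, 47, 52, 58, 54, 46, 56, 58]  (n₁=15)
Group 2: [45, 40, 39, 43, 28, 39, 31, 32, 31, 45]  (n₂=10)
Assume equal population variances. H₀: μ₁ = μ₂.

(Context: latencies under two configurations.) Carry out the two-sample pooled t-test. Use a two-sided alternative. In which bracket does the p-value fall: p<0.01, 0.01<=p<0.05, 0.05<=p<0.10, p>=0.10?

p-value bracket: p<0.01

x̄₁=52.000, s₁=5.398, n₁=15
x̄₂=37.300, s₂=6.308, n₂=10
s_p² = [14·5.398² + 9·6.308²]/23 = 33.3087
SE = √(s_p²·(1/15+1/10)) = 2.3562
t = (52.000−37.300)/2.3562 = 6.2390
df = 23
p-value (two-sided) = 0.00000
→ bracket: p<0.01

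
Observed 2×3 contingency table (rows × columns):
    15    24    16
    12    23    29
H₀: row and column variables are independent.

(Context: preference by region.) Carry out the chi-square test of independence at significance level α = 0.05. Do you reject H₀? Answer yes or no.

Row totals [55, 64], col totals [27, 47, 45], n=119
χ² = (15−12.48)²/12.48 + (24−21.72)²/21.72 + (16−20.80)²/20.80 + (12−14.52)²/14.52 + (23−25.28)²/25.28 + (29−24.20)²/24.20 = 3.4492
df = 2
p-value (upper-tail) = 0.17824
At α=0.05: p ≥ α → fail to reject H₀

reject H₀: no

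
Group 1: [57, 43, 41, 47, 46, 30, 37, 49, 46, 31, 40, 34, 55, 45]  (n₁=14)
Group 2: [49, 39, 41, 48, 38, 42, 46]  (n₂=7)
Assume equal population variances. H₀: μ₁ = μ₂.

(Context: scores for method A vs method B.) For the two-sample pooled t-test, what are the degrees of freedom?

degrees of freedom = 19

df = n₁ + n₂ − 2 = 14 + 7 − 2 = 19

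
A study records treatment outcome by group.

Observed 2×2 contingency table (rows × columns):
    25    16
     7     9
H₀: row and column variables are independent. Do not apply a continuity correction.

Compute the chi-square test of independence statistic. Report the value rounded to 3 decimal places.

Row totals [41, 16], col totals [32, 25], n=57
χ² = (25−23.02)²/23.02 + (16−17.98)²/17.98 + (7−8.98)²/8.98 + (9−7.02)²/7.02 = 1.3869
df = 1

test statistic = 1.387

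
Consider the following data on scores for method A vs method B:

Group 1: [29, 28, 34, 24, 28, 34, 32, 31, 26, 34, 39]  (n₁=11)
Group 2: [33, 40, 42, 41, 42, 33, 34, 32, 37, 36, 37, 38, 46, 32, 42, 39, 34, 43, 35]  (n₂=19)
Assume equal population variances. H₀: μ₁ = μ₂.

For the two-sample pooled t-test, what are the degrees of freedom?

degrees of freedom = 28

df = n₁ + n₂ − 2 = 11 + 19 − 2 = 28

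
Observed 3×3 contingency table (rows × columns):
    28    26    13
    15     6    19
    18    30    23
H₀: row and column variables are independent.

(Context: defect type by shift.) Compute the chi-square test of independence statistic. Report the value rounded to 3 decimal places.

Row totals [67, 40, 71], col totals [61, 62, 55], n=178
χ² = (28−22.96)²/22.96 + (26−23.34)²/23.34 + (13−20.70)²/20.70 + (15−13.71)²/13.71 + (6−13.93)²/13.93 + (19−12.36)²/12.36 + (18−24.33)²/24.33 + (30−24.73)²/24.73 + (23−21.94)²/21.94 = 15.3033
df = 4

test statistic = 15.303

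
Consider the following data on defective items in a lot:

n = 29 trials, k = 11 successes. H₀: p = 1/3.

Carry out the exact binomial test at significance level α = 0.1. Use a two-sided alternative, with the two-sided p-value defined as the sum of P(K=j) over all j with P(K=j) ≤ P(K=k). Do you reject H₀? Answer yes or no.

Exact binomial: n=29, k=11, p₀=1/3=0.3333
P(X=j) = C(n,j)·p₀^j·(1−p₀)^(n−j); p = Σ P(X=j) over j with P(X=j) ≤ P(X=11)
p-value (two-sided) = 0.69397
At α=0.1: p ≥ α → fail to reject H₀

reject H₀: no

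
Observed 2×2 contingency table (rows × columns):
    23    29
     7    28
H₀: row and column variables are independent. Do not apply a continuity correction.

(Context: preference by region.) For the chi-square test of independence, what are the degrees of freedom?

degrees of freedom = 1

df = (r−1)(c−1) = (2−1)·(2−1) = 1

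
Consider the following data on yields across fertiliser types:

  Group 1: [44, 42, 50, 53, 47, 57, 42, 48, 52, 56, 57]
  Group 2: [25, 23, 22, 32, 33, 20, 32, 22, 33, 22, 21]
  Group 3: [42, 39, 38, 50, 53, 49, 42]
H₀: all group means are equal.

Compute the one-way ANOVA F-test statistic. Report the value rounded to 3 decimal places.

Group means [49.82, 25.91, 44.71], grand mean 39.517
SSB = Σnᵢ(x̄ᵢ−x̄)² = 3393.267; SSW = ΣΣ(x−x̄ᵢ)² = 819.974
MSB = 3393.267/2 = 1696.6337; MSW = 819.974/26 = 31.5375
F = MSB/MSW = 53.7974
df = (2, 26)

test statistic = 53.797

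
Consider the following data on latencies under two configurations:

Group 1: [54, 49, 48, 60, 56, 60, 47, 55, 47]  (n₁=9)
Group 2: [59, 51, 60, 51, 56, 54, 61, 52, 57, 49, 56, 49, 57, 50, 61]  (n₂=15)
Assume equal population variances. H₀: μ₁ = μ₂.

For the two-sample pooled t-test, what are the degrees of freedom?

degrees of freedom = 22

df = n₁ + n₂ − 2 = 9 + 15 − 2 = 22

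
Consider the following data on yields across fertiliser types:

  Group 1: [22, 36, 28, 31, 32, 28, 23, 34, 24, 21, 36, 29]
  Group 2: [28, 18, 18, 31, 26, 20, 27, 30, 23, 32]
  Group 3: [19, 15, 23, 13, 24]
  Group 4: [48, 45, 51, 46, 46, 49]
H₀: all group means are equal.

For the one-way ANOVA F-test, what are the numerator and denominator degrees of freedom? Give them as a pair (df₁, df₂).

k = 4 groups, N = 33 total
df = (k−1, N−k) = (4−1, 33−4) = (3, 29)

degrees of freedom = [3, 29]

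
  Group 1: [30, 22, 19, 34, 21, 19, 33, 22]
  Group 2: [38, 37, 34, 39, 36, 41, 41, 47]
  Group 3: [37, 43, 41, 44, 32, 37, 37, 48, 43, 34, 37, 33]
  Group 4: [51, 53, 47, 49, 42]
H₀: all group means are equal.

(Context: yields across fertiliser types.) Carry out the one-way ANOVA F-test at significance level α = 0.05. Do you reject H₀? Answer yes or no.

reject H₀: yes

Group means [25.00, 39.12, 38.83, 48.40], grand mean 37.000
SSB = Σnᵢ(x̄ᵢ−x̄)² = 1878.258; SSW = ΣΣ(x−x̄ᵢ)² = 725.742
MSB = 1878.258/3 = 626.0861; MSW = 725.742/29 = 25.0256
F = MSB/MSW = 25.0179
df = (3, 29)
p-value (upper-tail) = 0.00000
At α=0.05: p < α → reject H₀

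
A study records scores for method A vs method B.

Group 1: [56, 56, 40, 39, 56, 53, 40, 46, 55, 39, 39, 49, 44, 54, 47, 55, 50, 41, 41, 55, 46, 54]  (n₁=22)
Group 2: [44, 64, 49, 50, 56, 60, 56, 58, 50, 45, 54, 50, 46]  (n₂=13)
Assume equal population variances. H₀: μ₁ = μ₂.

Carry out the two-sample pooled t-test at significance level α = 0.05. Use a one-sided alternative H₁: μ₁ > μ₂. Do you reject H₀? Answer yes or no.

x̄₁=47.955, s₁=6.672, n₁=22
x̄₂=52.462, s₂=6.105, n₂=13
s_p² = [21·6.672² + 12·6.105²]/33 = 41.8844
SE = √(s_p²·(1/22+1/13)) = 2.2640
t = (47.955−52.462)/2.2640 = -1.9907
df = 33
p-value (one-sided, H₁ greater) = 0.97258
At α=0.05: p ≥ α → fail to reject H₀

reject H₀: no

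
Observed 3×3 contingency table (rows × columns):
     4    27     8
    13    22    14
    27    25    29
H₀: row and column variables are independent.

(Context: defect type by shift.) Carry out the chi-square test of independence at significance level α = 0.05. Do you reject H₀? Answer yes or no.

reject H₀: yes

Row totals [39, 49, 81], col totals [44, 74, 51], n=169
χ² = (4−10.15)²/10.15 + (27−17.08)²/17.08 + (8−11.77)²/11.77 + (13−12.76)²/12.76 + (22−21.46)²/21.46 + (14−14.79)²/14.79 + (27−21.09)²/21.09 + (25−35.47)²/35.47 + (29−24.44)²/24.44 = 16.3586
df = 4
p-value (upper-tail) = 0.00257
At α=0.05: p < α → reject H₀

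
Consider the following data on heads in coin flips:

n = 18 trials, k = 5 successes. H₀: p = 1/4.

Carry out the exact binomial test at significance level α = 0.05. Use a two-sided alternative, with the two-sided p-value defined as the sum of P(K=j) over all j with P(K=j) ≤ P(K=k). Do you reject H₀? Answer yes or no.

Exact binomial: n=18, k=5, p₀=1/4=0.2500
P(X=j) = C(n,j)·p₀^j·(1−p₀)^(n−j); p = Σ P(X=j) over j with P(X=j) ≤ P(X=5)
p-value (two-sided) = 0.78702
At α=0.05: p ≥ α → fail to reject H₀

reject H₀: no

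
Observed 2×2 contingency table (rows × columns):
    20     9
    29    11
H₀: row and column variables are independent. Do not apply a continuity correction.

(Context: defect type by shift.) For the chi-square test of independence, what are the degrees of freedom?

degrees of freedom = 1

df = (r−1)(c−1) = (2−1)·(2−1) = 1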